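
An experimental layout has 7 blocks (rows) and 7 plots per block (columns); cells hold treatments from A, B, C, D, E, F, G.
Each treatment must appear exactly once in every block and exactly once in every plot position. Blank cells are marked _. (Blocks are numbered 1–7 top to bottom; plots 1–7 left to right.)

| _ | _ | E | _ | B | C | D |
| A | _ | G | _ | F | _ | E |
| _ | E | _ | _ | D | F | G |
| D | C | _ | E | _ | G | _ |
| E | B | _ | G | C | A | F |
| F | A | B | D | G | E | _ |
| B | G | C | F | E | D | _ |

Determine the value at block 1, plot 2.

Block 1 already has {B, C, D, E} and plot 2 already has {A, B, C, E, G}, so block 1, plot 2 must be F.

F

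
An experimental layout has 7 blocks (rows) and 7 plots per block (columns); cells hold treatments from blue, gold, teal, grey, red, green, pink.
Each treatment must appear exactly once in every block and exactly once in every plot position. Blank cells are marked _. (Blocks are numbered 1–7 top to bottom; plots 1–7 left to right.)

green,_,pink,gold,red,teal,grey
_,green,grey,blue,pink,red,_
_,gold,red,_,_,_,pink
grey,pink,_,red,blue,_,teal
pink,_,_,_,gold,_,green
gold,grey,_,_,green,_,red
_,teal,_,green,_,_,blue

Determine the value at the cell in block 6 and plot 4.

Block 1, plot 2: block 1 has {gold, teal, grey, red, green, pink} and plot 2 has {gold, teal, grey, green, pink}, leaving only blue.
Block 2, plot 1: block 2 has {blue, grey, red, green, pink} and plot 1 has {gold, grey, green, pink}, leaving only teal.
Block 2, plot 7: block 2 has {blue, teal, grey, red, green, pink} and plot 7 has {blue, teal, grey, red, green, pink}, leaving only gold.
Block 3, plot 1: block 3 has {gold, red, pink} and plot 1 has {gold, teal, grey, green, pink}, leaving only blue.
Block 5, plot 2: block 5 has {gold, green, pink} and plot 2 has {blue, gold, teal, grey, green, pink}, leaving only red.
Block 7, plot 1: block 7 has {blue, teal, green} and plot 1 has {blue, gold, teal, grey, green, pink}, leaving only red.
Block 7, plot 3: block 7 has {blue, teal, red, green} and plot 3 has {grey, red, pink}, leaving only gold.
Block 4, plot 3: block 4 has {blue, teal, grey, red, pink} and plot 3 has {gold, grey, red, pink}, leaving only green.
Block 4, plot 6: block 4 has {blue, teal, grey, red, green, pink} and plot 6 has {teal, red}, leaving only gold.
Block 7, plot 5: block 7 has {blue, gold, teal, red, green} and plot 5 has {blue, gold, red, green, pink}, leaving only grey.
Block 3, plot 5: block 3 has {blue, gold, red, pink} and plot 5 has {blue, gold, grey, red, green, pink}, leaving only teal.
Block 3, plot 4: block 3 has {blue, gold, teal, red, pink} and plot 4 has {blue, gold, red, green}, leaving only grey.
Block 3, plot 6: block 3 has {blue, gold, teal, grey, red, pink} and plot 6 has {gold, teal, red}, leaving only green.
Block 5, plot 4: block 5 has {gold, red, green, pink} and plot 4 has {blue, gold, grey, red, green}, leaving only teal.
Block 6 already has {gold, grey, red, green} and plot 4 already has {blue, gold, teal, grey, red, green}, so block 6, plot 4 must be pink.

pink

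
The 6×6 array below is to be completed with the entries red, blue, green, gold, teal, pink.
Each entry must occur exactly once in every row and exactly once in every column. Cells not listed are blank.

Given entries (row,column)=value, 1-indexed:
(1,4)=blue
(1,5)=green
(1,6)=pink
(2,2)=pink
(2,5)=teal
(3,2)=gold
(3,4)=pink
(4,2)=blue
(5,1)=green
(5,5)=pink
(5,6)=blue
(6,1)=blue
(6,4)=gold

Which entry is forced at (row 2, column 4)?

Row 6, column 5: row 6 has {blue, gold} and column 5 has {green, teal, pink}, leaving only red.
Row 3, column 5: row 3 has {gold, pink} and column 5 has {red, green, teal, pink}, leaving only blue.
Row 4, column 5: row 4 has {blue} and column 5 has {red, blue, green, teal, pink}, leaving only gold.
Row 2, column 4 is narrowed to {red, green}.
If it were red, then row 5, column 3 would be left with no valid symbol.
So row 2, column 4 must be green.

green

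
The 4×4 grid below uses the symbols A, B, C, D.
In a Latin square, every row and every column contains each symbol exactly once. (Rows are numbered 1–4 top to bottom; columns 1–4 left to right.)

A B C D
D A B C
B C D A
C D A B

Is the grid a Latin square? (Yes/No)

Yes

Each row is a permutation of the 4 symbols, and so is each column.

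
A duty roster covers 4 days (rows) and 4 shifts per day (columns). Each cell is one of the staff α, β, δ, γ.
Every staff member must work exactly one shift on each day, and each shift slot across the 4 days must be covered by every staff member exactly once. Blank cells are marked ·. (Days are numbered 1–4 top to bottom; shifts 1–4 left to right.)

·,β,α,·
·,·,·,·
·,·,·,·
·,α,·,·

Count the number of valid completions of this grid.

Day 1, shift 1: eliminating its day and shift leaves {δ, γ}.
Day 1, shift 4: eliminating its day and shift leaves {δ, γ}.
Day 2, shift 1: eliminating its day and shift leaves {α, β, δ, γ}.
Day 2, shift 2: eliminating its day and shift leaves {δ, γ}.
Day 2, shift 3: eliminating its day and shift leaves {β, δ, γ}.
Day 2, shift 4: eliminating its day and shift leaves {α, β, δ, γ}.
Day 3, shift 1: eliminating its day and shift leaves {α, β, δ, γ}.
Day 3, shift 2: eliminating its day and shift leaves {δ, γ}.
Day 3, shift 3: eliminating its day and shift leaves {β, δ, γ}.
Day 3, shift 4: eliminating its day and shift leaves {α, β, δ, γ}.
Day 4, shift 1: eliminating its day and shift leaves {β, δ, γ}.
Day 4, shift 3: eliminating its day and shift leaves {β, δ, γ}.
Day 4, shift 4: eliminating its day and shift leaves {β, δ, γ}.
Enumerating the assignments across these blanks that avoid any day or shift repeat gives 16 completions.

16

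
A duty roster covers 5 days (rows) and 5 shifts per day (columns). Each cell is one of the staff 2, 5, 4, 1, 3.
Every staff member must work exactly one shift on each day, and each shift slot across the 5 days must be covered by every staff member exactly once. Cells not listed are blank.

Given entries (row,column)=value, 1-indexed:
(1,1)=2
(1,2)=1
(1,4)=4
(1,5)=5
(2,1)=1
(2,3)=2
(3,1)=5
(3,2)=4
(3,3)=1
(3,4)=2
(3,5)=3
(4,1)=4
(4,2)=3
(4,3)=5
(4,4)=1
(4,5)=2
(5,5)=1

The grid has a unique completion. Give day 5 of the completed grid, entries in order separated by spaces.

Day 5, shift 1: day 5 has {1} and shift 1 has {2, 5, 4, 1}, leaving only 3.
Day 5, shift 3: day 5 has {1, 3} and shift 3 has {2, 5, 1}, leaving only 4.
Day 5, shift 4: day 5 has {4, 1, 3} and shift 4 has {2, 4, 1}, leaving only 5.
Day 5, shift 2: day 5 has {5, 4, 1, 3} and shift 2 has {4, 1, 3}, leaving only 2.
So day 5 reads: 3 2 4 5 1.

3 2 4 5 1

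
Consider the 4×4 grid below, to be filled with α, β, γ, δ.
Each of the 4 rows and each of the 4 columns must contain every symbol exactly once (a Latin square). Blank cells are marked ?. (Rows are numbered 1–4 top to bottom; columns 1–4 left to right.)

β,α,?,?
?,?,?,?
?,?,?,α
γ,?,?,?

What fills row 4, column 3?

Row 3, column 1: row 3 has {α} and column 1 has {β, γ}, leaving only δ.
Row 2, column 1: row 2 has {} and column 1 has {β, γ, δ}, leaving only α.
Row 4, column 3 is narrowed to {α, β, δ}.
If it were β, then row 2, column 3 would be left with no valid symbol.
If it were δ, then row 3, column 3 would be left with no valid symbol.
So row 4, column 3 must be α.

α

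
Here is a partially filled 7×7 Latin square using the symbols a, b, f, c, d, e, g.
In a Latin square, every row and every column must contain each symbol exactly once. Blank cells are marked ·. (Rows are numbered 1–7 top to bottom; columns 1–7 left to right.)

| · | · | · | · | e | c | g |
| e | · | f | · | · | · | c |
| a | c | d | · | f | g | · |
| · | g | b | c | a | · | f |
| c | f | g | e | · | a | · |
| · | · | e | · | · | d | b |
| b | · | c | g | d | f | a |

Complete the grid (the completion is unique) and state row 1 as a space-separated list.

Row 1, column 3: row 1 has {c, e, g} and column 3 has {b, f, c, d, e, g}, leaving only a.
Row 2, column 6: row 2 has {f, c, e} and column 6 has {a, f, c, d, g}, leaving only b.
Row 2, column 5: row 2 has {b, f, c, e} and column 5 has {a, f, d, e}, leaving only g.
Row 3, column 4: row 3 has {a, f, c, d, g} and column 4 has {c, e, g}, leaving only b.
Row 3, column 7: row 3 has {a, b, f, c, d, g} and column 7 has {a, b, f, c, g}, leaving only e.
Row 4, column 1: row 4 has {a, b, f, c, g} and column 1 has {a, b, c, e}, leaving only d.
Row 1, column 1: row 1 has {a, c, e, g} and column 1 has {a, b, c, d, e}, leaving only f.
Row 1, column 4: row 1 has {a, f, c, e, g} and column 4 has {b, c, e, g}, leaving only d.
Row 1, column 2: row 1 has {a, f, c, d, e, g} and column 2 has {f, c, g}, leaving only b.
So row 1 reads: f b a d e c g.

f b a d e c g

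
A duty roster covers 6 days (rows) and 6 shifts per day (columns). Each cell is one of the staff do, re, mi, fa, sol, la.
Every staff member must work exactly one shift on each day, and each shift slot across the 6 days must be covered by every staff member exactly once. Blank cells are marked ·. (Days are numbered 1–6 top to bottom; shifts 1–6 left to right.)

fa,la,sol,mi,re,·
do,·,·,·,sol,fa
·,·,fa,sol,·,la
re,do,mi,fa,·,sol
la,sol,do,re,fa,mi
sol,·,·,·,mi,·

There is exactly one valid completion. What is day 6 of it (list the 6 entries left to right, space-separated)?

sol fa la do mi re

Day 1, shift 6: day 1 has {re, mi, fa, sol, la} and shift 6 has {mi, fa, sol, la}, leaving only do.
Day 6, shift 6: day 6 has {mi, sol} and shift 6 has {do, mi, fa, sol, la}, leaving only re.
Day 6, shift 2: day 6 has {re, mi, sol} and shift 2 has {do, sol, la}, leaving only fa.
Day 6, shift 3: day 6 has {re, mi, fa, sol} and shift 3 has {do, mi, fa, sol}, leaving only la.
Day 6, shift 4: day 6 has {re, mi, fa, sol, la} and shift 4 has {re, mi, fa, sol}, leaving only do.
So day 6 reads: sol fa la do mi re.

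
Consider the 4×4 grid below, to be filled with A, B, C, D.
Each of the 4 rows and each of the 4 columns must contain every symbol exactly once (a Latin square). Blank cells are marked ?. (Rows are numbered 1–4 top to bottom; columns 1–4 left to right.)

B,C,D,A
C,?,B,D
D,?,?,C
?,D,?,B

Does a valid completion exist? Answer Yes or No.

No row or column among the givens repeats a symbol, and propagating forced cells runs into no contradiction.
One valid completion exists (for instance, B C D A / C A B D / D B A C / A D C B).

Yes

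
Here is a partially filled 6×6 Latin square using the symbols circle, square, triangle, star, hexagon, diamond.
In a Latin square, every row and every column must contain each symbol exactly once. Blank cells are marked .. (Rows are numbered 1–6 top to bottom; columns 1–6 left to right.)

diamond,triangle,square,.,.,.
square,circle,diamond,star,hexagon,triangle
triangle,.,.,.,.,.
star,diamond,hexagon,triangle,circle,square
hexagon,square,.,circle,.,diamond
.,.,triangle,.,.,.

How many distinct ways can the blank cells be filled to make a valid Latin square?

Row 1, column 4: eliminating its row and column leaves {hexagon}.
Row 1, column 5: eliminating its row and column leaves {star}.
Row 1, column 6: eliminating its row and column leaves {circle, star, hexagon}.
Row 3, column 2: eliminating its row and column leaves {star, hexagon}.
Row 3, column 3: eliminating its row and column leaves {circle, star}.
Row 3, column 4: eliminating its row and column leaves {square, hexagon, diamond}.
Row 3, column 5: eliminating its row and column leaves {square, star, diamond}.
Row 3, column 6: eliminating its row and column leaves {circle, star, hexagon}.
Row 5, column 3: eliminating its row and column leaves {star}.
Row 5, column 5: eliminating its row and column leaves {triangle, star}.
Row 6, column 1: eliminating its row and column leaves {circle}.
Row 6, column 2: eliminating its row and column leaves {star, hexagon}.
Row 6, column 4: eliminating its row and column leaves {square, hexagon, diamond}.
Row 6, column 5: eliminating its row and column leaves {square, star, diamond}.
Row 6, column 6: eliminating its row and column leaves {circle, star, hexagon}.
Enumerating the assignments across these blanks that avoid any row or column repeat gives 4 completions.

4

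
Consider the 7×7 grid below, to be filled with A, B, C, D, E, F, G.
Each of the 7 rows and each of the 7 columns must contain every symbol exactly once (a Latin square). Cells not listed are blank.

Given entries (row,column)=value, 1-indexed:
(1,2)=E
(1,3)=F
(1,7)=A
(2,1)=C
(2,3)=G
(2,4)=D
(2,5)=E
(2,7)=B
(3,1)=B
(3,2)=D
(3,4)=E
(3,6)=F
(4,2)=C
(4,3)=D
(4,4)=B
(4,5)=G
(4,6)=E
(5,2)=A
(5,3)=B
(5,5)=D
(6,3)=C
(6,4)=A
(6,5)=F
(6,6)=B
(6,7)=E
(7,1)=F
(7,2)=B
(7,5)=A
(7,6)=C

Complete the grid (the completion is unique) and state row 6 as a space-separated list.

D G C A F B E

Row 6, column 2: row 6 has {A, B, C, E, F} and column 2 has {A, B, C, D, E}, leaving only G.
Row 6, column 1: row 6 has {A, B, C, E, F, G} and column 1 has {B, C, F}, leaving only D.
So row 6 reads: D G C A F B E.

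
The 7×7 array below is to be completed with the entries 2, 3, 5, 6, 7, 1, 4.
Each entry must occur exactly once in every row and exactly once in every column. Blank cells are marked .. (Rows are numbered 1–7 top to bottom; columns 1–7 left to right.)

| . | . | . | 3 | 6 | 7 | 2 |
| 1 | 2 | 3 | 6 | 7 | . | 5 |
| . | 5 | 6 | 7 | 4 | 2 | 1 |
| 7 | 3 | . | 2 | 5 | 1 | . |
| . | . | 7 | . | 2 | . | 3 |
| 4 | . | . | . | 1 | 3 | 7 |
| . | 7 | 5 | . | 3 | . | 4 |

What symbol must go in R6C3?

Row 6 already has {3, 7, 1, 4} and column 3 already has {3, 5, 6, 7}, so row 6, column 3 must be 2.

2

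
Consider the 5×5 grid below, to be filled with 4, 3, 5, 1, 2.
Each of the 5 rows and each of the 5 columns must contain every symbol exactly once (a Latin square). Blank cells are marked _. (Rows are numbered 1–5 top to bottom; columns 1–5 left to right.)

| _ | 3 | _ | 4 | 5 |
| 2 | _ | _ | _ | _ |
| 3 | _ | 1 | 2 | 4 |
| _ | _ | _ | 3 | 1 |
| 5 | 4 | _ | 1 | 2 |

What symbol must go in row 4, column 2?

2

Row 1, column 1: row 1 has {4, 3, 5} and column 1 has {3, 5, 2}, leaving only 1.
Row 1, column 3: row 1 has {4, 3, 5, 1} and column 3 has {1}, leaving only 2.
Row 2, column 4: row 2 has {2} and column 4 has {4, 3, 1, 2}, leaving only 5.
Row 2, column 2: row 2 has {5, 2} and column 2 has {4, 3}, leaving only 1.
Row 2, column 5: row 2 has {5, 1, 2} and column 5 has {4, 5, 1, 2}, leaving only 3.
Row 2, column 3: row 2 has {3, 5, 1, 2} and column 3 has {1, 2}, leaving only 4.
Row 3, column 2: row 3 has {4, 3, 1, 2} and column 2 has {4, 3, 1}, leaving only 5.
Row 4 already has {3, 1} and column 2 already has {4, 3, 5, 1}, so row 4, column 2 must be 2.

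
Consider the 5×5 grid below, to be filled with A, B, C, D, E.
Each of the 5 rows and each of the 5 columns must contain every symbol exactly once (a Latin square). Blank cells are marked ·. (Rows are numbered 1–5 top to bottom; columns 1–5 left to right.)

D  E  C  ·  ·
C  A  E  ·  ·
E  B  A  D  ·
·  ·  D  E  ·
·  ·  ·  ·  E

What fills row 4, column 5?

A

Row 2, column 4: row 2 has {A, C, E} and column 4 has {D, E}, leaving only B.
Row 1, column 4: row 1 has {C, D, E} and column 4 has {B, D, E}, leaving only A.
Row 1, column 5: row 1 has {A, C, D, E} and column 5 has {E}, leaving only B.
Row 2, column 5: row 2 has {A, B, C, E} and column 5 has {B, E}, leaving only D.
Row 3, column 5: row 3 has {A, B, D, E} and column 5 has {B, D, E}, leaving only C.
Row 4 already has {D, E} and column 5 already has {B, C, D, E}, so row 4, column 5 must be A.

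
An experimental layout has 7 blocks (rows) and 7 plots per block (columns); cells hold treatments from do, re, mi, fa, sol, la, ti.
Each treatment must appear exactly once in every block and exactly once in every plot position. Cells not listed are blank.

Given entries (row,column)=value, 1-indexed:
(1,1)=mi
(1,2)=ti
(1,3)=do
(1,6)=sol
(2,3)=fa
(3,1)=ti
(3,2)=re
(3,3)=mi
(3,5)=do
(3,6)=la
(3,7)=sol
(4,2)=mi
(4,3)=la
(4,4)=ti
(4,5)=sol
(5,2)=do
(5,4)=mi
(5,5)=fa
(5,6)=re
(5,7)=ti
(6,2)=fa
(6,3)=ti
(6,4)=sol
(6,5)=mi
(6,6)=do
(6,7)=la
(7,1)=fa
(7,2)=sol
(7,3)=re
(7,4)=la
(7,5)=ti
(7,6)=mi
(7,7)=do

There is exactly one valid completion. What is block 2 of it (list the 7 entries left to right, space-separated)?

Block 2, plot 2: block 2 has {fa} and plot 2 has {do, re, mi, fa, sol, ti}, leaving only la.
Block 2, plot 5: block 2 has {fa, la} and plot 5 has {do, mi, fa, sol, ti}, leaving only re.
Block 2, plot 4: block 2 has {re, fa, la} and plot 4 has {mi, sol, la, ti}, leaving only do.
Block 2, plot 1: block 2 has {do, re, fa, la} and plot 1 has {mi, fa, ti}, leaving only sol.
Block 2, plot 6: block 2 has {do, re, fa, sol, la} and plot 6 has {do, re, mi, sol, la}, leaving only ti.
Block 2, plot 7: block 2 has {do, re, fa, sol, la, ti} and plot 7 has {do, sol, la, ti}, leaving only mi.
So block 2 reads: sol la fa do re ti mi.

sol la fa do re ti mi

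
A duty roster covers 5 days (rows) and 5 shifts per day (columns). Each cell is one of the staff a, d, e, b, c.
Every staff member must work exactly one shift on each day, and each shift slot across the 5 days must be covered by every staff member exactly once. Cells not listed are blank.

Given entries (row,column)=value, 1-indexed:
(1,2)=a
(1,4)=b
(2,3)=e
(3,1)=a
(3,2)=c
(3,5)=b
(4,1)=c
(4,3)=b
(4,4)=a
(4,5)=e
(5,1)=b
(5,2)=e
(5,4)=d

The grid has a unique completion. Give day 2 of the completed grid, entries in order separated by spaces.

Day 2, shift 1: day 2 has {e} and shift 1 has {a, b, c}, leaving only d.
Day 2, shift 2: day 2 has {d, e} and shift 2 has {a, e, c}, leaving only b.
Day 2, shift 4: day 2 has {d, e, b} and shift 4 has {a, d, b}, leaving only c.
Day 2, shift 5: day 2 has {d, e, b, c} and shift 5 has {e, b}, leaving only a.
So day 2 reads: d b e c a.

d b e c a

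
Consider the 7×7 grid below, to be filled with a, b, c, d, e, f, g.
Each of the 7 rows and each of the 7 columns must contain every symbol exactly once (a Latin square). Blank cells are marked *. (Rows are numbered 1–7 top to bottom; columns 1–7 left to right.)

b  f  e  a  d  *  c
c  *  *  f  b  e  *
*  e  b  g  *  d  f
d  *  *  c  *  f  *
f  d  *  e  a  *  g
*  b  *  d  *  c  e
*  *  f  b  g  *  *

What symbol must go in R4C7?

Row 1, column 6: row 1 has {a, b, c, d, e, f} and column 6 has {c, d, e, f}, leaving only g.
Row 3, column 1: row 3 has {b, d, e, f, g} and column 1 has {b, c, d, f}, leaving only a.
Row 3, column 5: row 3 has {a, b, d, e, f, g} and column 5 has {a, b, d, g}, leaving only c.
Row 4, column 5: row 4 has {c, d, f} and column 5 has {a, b, c, d, g}, leaving only e.
Row 5, column 3: row 5 has {a, d, e, f, g} and column 3 has {b, e, f}, leaving only c.
Row 5, column 6: row 5 has {a, c, d, e, f, g} and column 6 has {c, d, e, f, g}, leaving only b.
Row 6, column 1: row 6 has {b, c, d, e} and column 1 has {a, b, c, d, f}, leaving only g.
Row 6, column 3: row 6 has {b, c, d, e, g} and column 3 has {b, c, e, f}, leaving only a.
Row 4, column 3: row 4 has {c, d, e, f} and column 3 has {a, b, c, e, f}, leaving only g.
Row 2, column 3: row 2 has {b, c, e, f} and column 3 has {a, b, c, e, f, g}, leaving only d.
Row 2, column 7: row 2 has {b, c, d, e, f} and column 7 has {c, e, f, g}, leaving only a.
Row 4 already has {c, d, e, f, g} and column 7 already has {a, c, e, f, g}, so row 4, column 7 must be b.

b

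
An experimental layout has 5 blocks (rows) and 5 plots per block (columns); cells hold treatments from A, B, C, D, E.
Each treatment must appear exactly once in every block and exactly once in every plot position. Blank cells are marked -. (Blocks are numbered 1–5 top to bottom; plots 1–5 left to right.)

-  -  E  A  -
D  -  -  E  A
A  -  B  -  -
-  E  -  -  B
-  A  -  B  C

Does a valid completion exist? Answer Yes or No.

No block or plot among the givens repeats a symbol, and propagating forced cells runs into no contradiction.
One valid completion exists (for instance, B C E A D / D B C E A / A D B C E / C E A D B / E A D B C).

Yes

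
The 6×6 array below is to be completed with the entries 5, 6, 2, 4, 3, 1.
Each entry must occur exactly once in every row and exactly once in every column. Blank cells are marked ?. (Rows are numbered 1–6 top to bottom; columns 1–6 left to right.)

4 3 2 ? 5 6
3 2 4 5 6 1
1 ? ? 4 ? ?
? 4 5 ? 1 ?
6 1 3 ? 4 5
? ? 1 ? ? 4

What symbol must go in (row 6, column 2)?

6

Row 1, column 4: row 1 has {5, 6, 2, 4, 3} and column 4 has {5, 4}, leaving only 1.
Row 3, column 3: row 3 has {4, 1} and column 3 has {5, 2, 4, 3, 1}, leaving only 6.
Row 3, column 2: row 3 has {6, 4, 1} and column 2 has {2, 4, 3, 1}, leaving only 5.
Row 6 already has {4, 1} and column 2 already has {5, 2, 4, 3, 1}, so row 6, column 2 must be 6.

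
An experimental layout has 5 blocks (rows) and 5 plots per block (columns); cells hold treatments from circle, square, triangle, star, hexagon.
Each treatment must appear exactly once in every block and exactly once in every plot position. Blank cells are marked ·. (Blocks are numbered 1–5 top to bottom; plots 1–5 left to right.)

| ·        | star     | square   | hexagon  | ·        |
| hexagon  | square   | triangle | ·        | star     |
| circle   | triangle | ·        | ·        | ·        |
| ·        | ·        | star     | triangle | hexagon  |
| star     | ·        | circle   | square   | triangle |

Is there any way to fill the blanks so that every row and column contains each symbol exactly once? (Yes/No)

No block or plot among the givens repeats a symbol, and propagating forced cells runs into no contradiction.
One valid completion exists (for instance, triangle star square hexagon circle / hexagon square triangle circle star / circle triangle hexagon star square / square circle star triangle hexagon / star hexagon circle square triangle).

Yes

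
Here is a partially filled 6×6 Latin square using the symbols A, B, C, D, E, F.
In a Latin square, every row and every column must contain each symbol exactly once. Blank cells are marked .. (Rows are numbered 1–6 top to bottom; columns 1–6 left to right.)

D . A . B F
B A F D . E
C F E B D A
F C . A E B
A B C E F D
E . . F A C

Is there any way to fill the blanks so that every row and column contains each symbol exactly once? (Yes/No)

Yes

No row or column among the givens repeats a symbol, and propagating forced cells runs into no contradiction.
One valid completion exists (for instance, D E A C B F / B A F D C E / C F E B D A / F C D A E B / A B C E F D / E D B F A C).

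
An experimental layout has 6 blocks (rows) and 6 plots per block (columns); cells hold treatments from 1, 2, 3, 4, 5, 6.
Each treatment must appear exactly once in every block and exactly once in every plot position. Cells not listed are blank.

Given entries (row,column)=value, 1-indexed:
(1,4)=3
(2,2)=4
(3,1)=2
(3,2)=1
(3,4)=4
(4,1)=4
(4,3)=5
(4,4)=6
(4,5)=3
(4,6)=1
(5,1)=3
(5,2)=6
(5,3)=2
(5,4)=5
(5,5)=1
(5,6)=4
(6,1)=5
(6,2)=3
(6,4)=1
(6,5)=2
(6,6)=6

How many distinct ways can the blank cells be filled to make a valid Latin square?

Block 1, plot 1: eliminating its block and plot leaves {1, 6}.
Block 1, plot 2: eliminating its block and plot leaves {2, 5}.
Block 1, plot 3: eliminating its block and plot leaves {1, 4, 6}.
Block 1, plot 5: eliminating its block and plot leaves {4, 5, 6}.
Block 1, plot 6: eliminating its block and plot leaves {2, 5}.
Block 2, plot 1: eliminating its block and plot leaves {1, 6}.
Block 2, plot 3: eliminating its block and plot leaves {1, 3, 6}.
Block 2, plot 4: eliminating its block and plot leaves {2}.
Block 2, plot 5: eliminating its block and plot leaves {5, 6}.
Block 2, plot 6: eliminating its block and plot leaves {2, 3, 5}.
Block 3, plot 3: eliminating its block and plot leaves {3, 6}.
Block 3, plot 5: eliminating its block and plot leaves {5, 6}.
Block 3, plot 6: eliminating its block and plot leaves {3, 5}.
Block 4, plot 2: eliminating its block and plot leaves {2}.
Block 6, plot 3: eliminating its block and plot leaves {4}.
Enumerating the assignments across these blanks that avoid any block or plot repeat gives 3 completions.

3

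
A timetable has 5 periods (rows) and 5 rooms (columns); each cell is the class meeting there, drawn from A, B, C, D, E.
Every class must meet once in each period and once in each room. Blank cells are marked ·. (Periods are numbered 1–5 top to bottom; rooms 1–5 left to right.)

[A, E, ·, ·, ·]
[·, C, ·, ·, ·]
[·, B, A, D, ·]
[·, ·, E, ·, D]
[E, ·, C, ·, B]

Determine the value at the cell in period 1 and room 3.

D

Period 1, room 5: period 1 has {A, E} and room 5 has {B, D}, leaving only C.
Period 1, room 4: period 1 has {A, C, E} and room 4 has {D}, leaving only B.
Period 1 already has {A, B, C, E} and room 3 already has {A, C, E}, so period 1, room 3 must be D.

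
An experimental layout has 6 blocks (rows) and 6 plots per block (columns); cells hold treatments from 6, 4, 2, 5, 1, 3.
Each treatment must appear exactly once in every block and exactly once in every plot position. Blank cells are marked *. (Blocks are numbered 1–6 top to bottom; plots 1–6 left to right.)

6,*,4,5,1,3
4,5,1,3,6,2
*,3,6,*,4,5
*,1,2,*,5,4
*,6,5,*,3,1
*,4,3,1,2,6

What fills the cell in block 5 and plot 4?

Block 1, plot 2: block 1 has {6, 4, 5, 1, 3} and plot 2 has {6, 4, 5, 1, 3}, leaving only 2.
Block 3, plot 4: block 3 has {6, 4, 5, 3} and plot 4 has {5, 1, 3}, leaving only 2.
Block 5 already has {6, 5, 1, 3} and plot 4 already has {2, 5, 1, 3}, so block 5, plot 4 must be 4.

4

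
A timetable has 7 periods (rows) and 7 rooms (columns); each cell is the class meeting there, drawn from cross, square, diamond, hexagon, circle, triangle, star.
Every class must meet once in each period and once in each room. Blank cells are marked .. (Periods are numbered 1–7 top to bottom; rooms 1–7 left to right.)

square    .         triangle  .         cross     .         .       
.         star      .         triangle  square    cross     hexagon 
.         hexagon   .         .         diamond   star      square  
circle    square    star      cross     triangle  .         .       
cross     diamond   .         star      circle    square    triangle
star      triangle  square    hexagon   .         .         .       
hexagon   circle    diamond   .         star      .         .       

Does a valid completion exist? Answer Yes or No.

Period 1, room 2: period 1 together with room 2 already contain {cross, square, diamond, hexagon, circle, triangle, star} — every symbol — so nothing can go there. The grid has no valid completion.

No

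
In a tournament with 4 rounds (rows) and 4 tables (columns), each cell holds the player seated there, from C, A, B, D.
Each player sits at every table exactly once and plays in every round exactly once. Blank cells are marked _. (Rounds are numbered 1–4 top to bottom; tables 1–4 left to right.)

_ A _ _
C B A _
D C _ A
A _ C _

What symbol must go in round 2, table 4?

Round 2 already has {C, A, B} and table 4 already has {A}, so round 2, table 4 must be D.

D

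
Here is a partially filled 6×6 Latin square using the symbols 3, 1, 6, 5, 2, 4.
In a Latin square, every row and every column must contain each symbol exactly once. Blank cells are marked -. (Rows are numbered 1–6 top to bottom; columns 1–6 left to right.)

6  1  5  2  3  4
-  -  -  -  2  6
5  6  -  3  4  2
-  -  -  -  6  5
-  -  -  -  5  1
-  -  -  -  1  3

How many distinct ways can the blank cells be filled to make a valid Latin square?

16

Row 2, column 1: eliminating its row and column leaves {3, 1, 4}.
Row 2, column 2: eliminating its row and column leaves {3, 5, 4}.
Row 2, column 3: eliminating its row and column leaves {3, 1, 4}.
Row 2, column 4: eliminating its row and column leaves {1, 5, 4}.
Row 3, column 3: eliminating its row and column leaves {1}.
Row 4, column 1: eliminating its row and column leaves {3, 1, 2, 4}.
Row 4, column 2: eliminating its row and column leaves {3, 2, 4}.
Row 4, column 3: eliminating its row and column leaves {3, 1, 2, 4}.
Row 4, column 4: eliminating its row and column leaves {1, 4}.
Row 5, column 1: eliminating its row and column leaves {3, 2, 4}.
Row 5, column 2: eliminating its row and column leaves {3, 2, 4}.
Row 5, column 3: eliminating its row and column leaves {3, 6, 2, 4}.
Row 5, column 4: eliminating its row and column leaves {6, 4}.
Row 6, column 1: eliminating its row and column leaves {2, 4}.
Row 6, column 2: eliminating its row and column leaves {5, 2, 4}.
Row 6, column 3: eliminating its row and column leaves {6, 2, 4}.
Row 6, column 4: eliminating its row and column leaves {6, 5, 4}.
Enumerating the assignments across these blanks that avoid any row or column repeat gives 16 completions.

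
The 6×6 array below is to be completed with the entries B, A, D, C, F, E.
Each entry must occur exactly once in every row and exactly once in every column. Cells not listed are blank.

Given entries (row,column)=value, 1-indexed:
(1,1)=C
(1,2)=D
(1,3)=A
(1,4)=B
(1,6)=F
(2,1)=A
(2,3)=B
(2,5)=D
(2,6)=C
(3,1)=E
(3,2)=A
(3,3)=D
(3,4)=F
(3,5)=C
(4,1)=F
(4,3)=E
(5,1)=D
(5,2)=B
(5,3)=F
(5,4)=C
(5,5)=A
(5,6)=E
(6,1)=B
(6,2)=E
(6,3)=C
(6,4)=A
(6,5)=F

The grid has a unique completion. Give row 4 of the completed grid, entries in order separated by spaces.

F C E D B A

Row 4, column 2: row 4 has {F, E} and column 2 has {B, A, D, E}, leaving only C.
Row 4, column 4: row 4 has {C, F, E} and column 4 has {B, A, C, F}, leaving only D.
Row 4, column 5: row 4 has {D, C, F, E} and column 5 has {A, D, C, F}, leaving only B.
Row 4, column 6: row 4 has {B, D, C, F, E} and column 6 has {C, F, E}, leaving only A.
So row 4 reads: F C E D B A.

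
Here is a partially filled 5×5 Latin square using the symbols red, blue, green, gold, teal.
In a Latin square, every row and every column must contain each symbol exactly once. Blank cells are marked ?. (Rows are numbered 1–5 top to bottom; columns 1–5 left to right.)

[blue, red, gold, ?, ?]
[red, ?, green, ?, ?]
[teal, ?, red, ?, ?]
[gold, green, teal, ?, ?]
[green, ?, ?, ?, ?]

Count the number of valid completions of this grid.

Row 1, column 4: eliminating its row and column leaves {green, teal}.
Row 1, column 5: eliminating its row and column leaves {green, teal}.
Row 2, column 2: eliminating its row and column leaves {blue, gold, teal}.
Row 2, column 4: eliminating its row and column leaves {blue, gold, teal}.
Row 2, column 5: eliminating its row and column leaves {blue, gold, teal}.
Row 3, column 2: eliminating its row and column leaves {blue, gold}.
Row 3, column 4: eliminating its row and column leaves {blue, green, gold}.
Row 3, column 5: eliminating its row and column leaves {blue, green, gold}.
Row 4, column 4: eliminating its row and column leaves {red, blue}.
Row 4, column 5: eliminating its row and column leaves {red, blue}.
Row 5, column 2: eliminating its row and column leaves {blue, gold, teal}.
Row 5, column 3: eliminating its row and column leaves {blue}.
Row 5, column 4: eliminating its row and column leaves {red, blue, gold, teal}.
Row 5, column 5: eliminating its row and column leaves {red, blue, gold, teal}.
Enumerating the assignments across these blanks that avoid any row or column repeat gives 6 completions.

6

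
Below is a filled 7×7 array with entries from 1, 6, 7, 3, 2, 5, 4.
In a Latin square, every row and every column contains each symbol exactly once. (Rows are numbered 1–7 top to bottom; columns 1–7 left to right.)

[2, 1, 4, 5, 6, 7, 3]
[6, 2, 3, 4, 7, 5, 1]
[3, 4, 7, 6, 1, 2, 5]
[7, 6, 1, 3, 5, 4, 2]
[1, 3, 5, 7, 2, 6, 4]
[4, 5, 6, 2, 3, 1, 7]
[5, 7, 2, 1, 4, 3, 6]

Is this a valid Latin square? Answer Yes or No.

Each row is a permutation of the 7 symbols, and so is each column.

Yes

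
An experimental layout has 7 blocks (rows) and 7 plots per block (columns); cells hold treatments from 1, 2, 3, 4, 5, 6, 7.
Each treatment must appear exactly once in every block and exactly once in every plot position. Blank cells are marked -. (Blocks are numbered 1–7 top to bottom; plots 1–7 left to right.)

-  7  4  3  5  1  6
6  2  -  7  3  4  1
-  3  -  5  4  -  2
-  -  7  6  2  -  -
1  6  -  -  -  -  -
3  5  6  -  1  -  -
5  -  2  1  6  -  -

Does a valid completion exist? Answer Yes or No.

No block or plot among the givens repeats a symbol, and propagating forced cells runs into no contradiction.
One valid completion exists (for instance, 2 7 4 3 5 1 6 / 6 2 5 7 3 4 1 / 7 3 1 5 4 6 2 / 4 1 7 6 2 3 5 / 1 6 3 2 7 5 4 / 3 5 6 4 1 2 7 / 5 4 2 1 6 7 3).

Yes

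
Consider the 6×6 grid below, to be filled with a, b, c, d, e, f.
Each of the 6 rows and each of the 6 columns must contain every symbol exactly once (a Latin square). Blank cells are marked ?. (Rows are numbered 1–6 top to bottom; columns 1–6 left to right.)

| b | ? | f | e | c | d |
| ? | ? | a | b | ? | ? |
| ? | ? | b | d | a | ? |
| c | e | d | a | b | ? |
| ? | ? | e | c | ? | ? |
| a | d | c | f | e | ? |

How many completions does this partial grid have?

Row 1, column 2: eliminating its row and column leaves {a}.
Row 2, column 1: eliminating its row and column leaves {d, e, f}.
Row 2, column 2: eliminating its row and column leaves {c, f}.
Row 2, column 5: eliminating its row and column leaves {d, f}.
Row 2, column 6: eliminating its row and column leaves {c, e, f}.
Row 3, column 1: eliminating its row and column leaves {e, f}.
Row 3, column 2: eliminating its row and column leaves {c, f}.
Row 3, column 6: eliminating its row and column leaves {c, e, f}.
Row 4, column 6: eliminating its row and column leaves {f}.
Row 5, column 1: eliminating its row and column leaves {d, f}.
Row 5, column 2: eliminating its row and column leaves {a, b, f}.
Row 5, column 5: eliminating its row and column leaves {d, f}.
Row 5, column 6: eliminating its row and column leaves {a, b, f}.
Row 6, column 6: eliminating its row and column leaves {b}.
Enumerating the assignments across these blanks that avoid any row or column repeat gives 3 completions.

3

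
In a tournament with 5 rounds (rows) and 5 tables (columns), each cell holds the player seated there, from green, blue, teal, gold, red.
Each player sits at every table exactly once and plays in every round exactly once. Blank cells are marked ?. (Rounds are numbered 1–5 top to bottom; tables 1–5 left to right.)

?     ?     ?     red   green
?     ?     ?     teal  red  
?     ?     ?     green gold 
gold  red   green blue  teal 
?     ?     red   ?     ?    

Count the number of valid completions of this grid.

Round 1, table 1: eliminating its round and table leaves {blue, teal}.
Round 1, table 2: eliminating its round and table leaves {blue, teal, gold}.
Round 1, table 3: eliminating its round and table leaves {blue, teal, gold}.
Round 2, table 1: eliminating its round and table leaves {green, blue}.
Round 2, table 2: eliminating its round and table leaves {green, blue, gold}.
Round 2, table 3: eliminating its round and table leaves {blue, gold}.
Round 3, table 1: eliminating its round and table leaves {blue, teal, red}.
Round 3, table 2: eliminating its round and table leaves {blue, teal}.
Round 3, table 3: eliminating its round and table leaves {blue, teal}.
Round 5, table 1: eliminating its round and table leaves {green, blue, teal}.
Round 5, table 2: eliminating its round and table leaves {green, blue, teal, gold}.
Round 5, table 4: eliminating its round and table leaves {gold}.
Round 5, table 5: eliminating its round and table leaves {blue}.
Enumerating the assignments across these blanks that avoid any round or table repeat gives 3 completions.

3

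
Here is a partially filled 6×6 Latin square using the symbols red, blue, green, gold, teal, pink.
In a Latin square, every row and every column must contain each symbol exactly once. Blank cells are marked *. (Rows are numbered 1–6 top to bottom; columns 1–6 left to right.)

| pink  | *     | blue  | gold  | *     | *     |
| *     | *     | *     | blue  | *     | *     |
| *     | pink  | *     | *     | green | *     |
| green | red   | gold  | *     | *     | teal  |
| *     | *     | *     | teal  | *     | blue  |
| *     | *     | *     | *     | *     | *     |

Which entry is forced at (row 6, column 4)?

green

Row 3, column 4: row 3 has {green, pink} and column 4 has {blue, gold, teal}, leaving only red.
Row 3, column 3: row 3 has {red, green, pink} and column 3 has {blue, gold}, leaving only teal.
Row 3, column 6: row 3 has {red, green, teal, pink} and column 6 has {blue, teal}, leaving only gold.
Row 3, column 1: row 3 has {red, green, gold, teal, pink} and column 1 has {green, pink}, leaving only blue.
Row 4, column 4: row 4 has {red, green, gold, teal} and column 4 has {red, blue, gold, teal}, leaving only pink.
Row 6 already has {} and column 4 already has {red, blue, gold, teal, pink}, so row 6, column 4 must be green.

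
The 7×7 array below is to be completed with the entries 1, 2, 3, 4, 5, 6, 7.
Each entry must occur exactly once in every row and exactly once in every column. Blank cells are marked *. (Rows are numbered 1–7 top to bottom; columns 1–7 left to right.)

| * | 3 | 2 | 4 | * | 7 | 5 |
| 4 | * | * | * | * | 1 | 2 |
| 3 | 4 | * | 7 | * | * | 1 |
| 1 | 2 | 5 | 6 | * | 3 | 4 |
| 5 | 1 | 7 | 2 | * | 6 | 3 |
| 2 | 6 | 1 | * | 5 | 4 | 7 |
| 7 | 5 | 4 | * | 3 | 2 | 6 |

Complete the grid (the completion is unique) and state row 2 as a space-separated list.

Row 2, column 2: row 2 has {1, 2, 4} and column 2 has {1, 2, 3, 4, 5, 6}, leaving only 7.
Row 2, column 5: row 2 has {1, 2, 4, 7} and column 5 has {3, 5}, leaving only 6.
Row 2, column 3: row 2 has {1, 2, 4, 6, 7} and column 3 has {1, 2, 4, 5, 7}, leaving only 3.
Row 2, column 4: row 2 has {1, 2, 3, 4, 6, 7} and column 4 has {2, 4, 6, 7}, leaving only 5.
So row 2 reads: 4 7 3 5 6 1 2.

4 7 3 5 6 1 2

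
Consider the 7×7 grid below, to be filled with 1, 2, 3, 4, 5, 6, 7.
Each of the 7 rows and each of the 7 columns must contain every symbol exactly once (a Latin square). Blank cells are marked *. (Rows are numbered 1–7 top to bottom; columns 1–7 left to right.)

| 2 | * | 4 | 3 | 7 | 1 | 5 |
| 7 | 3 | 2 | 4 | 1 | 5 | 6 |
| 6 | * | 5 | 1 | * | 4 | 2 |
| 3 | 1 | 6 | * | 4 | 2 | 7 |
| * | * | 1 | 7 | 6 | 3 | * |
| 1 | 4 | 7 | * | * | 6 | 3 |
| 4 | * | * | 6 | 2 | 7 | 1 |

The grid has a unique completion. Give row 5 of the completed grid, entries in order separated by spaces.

5 2 1 7 6 3 4

Row 5, column 1: row 5 has {1, 3, 6, 7} and column 1 has {1, 2, 3, 4, 6, 7}, leaving only 5.
Row 5, column 2: row 5 has {1, 3, 5, 6, 7} and column 2 has {1, 3, 4}, leaving only 2.
Row 5, column 7: row 5 has {1, 2, 3, 5, 6, 7} and column 7 has {1, 2, 3, 5, 6, 7}, leaving only 4.
So row 5 reads: 5 2 1 7 6 3 4.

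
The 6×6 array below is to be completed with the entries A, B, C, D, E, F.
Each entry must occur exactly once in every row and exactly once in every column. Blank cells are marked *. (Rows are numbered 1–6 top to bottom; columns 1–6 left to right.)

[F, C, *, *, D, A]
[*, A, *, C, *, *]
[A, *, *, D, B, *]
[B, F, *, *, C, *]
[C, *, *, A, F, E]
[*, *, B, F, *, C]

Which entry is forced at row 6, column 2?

D

Row 1, column 3: row 1 has {A, C, D, F} and column 3 has {B}, leaving only E.
Row 1, column 4: row 1 has {A, C, D, E, F} and column 4 has {A, C, D, F}, leaving only B.
Row 2, column 5: row 2 has {A, C} and column 5 has {B, C, D, F}, leaving only E.
Row 2, column 1: row 2 has {A, C, E} and column 1 has {A, B, C, F}, leaving only D.
Row 2, column 3: row 2 has {A, C, D, E} and column 3 has {B, E}, leaving only F.
Row 2, column 6: row 2 has {A, C, D, E, F} and column 6 has {A, C, E}, leaving only B.
Row 3, column 2: row 3 has {A, B, D} and column 2 has {A, C, F}, leaving only E.
Row 6 already has {B, C, F} and column 2 already has {A, C, E, F}, so row 6, column 2 must be D.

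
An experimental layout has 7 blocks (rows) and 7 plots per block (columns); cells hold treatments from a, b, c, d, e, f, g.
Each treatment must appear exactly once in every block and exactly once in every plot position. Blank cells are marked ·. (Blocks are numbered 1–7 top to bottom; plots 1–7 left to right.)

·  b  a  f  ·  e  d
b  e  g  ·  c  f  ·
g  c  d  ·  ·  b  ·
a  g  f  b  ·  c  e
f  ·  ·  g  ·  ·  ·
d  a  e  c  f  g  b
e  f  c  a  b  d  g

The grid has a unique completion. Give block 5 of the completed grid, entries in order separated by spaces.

f d b g e a c

Block 5, plot 2: block 5 has {f, g} and plot 2 has {a, b, c, e, f, g}, leaving only d.
Block 5, plot 3: block 5 has {d, f, g} and plot 3 has {a, c, d, e, f, g}, leaving only b.
Block 5, plot 6: block 5 has {b, d, f, g} and plot 6 has {b, c, d, e, f, g}, leaving only a.
Block 5, plot 5: block 5 has {a, b, d, f, g} and plot 5 has {b, c, f}, leaving only e.
Block 5, plot 7: block 5 has {a, b, d, e, f, g} and plot 7 has {b, d, e, g}, leaving only c.
So block 5 reads: f d b g e a c.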